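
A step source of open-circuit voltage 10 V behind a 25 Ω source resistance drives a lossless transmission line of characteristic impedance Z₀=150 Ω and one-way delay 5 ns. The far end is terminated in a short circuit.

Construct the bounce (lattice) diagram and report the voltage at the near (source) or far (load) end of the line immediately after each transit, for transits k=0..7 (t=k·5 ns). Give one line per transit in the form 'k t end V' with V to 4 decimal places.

0 0 source 8.5714
1 5 load 0.0000
2 10 source 6.1224
3 15 load 0.0000
4 20 source 4.3732
5 25 load 0.0000
6 30 source 3.1237
7 35 load 0.0000

Γ_L=-1.000000, Γ_S=-0.714286; launch V₁=10·150/175=8.571429
k=0 src: V=8.5714
k=1 load: inc=8.571429, refl=8.571429·-1.000000=-8.5714; V=0.000000+8.571429+-8.571429=0.0000
k=2 src: inc=-8.571429, refl=-8.571429·-0.714286=6.1224; V=8.571429+-8.571429+6.122449=6.1224
k=3 load: inc=6.122449, refl=6.122449·-1.000000=-6.1224; V=0.000000+6.122449+-6.122449=0.0000
k=4 src: inc=-6.122449, refl=-6.122449·-0.714286=4.3732; V=6.122449+-6.122449+4.373178=4.3732
k=5 load: inc=4.373178, refl=4.373178·-1.000000=-4.3732; V=0.000000+4.373178+-4.373178=0.0000
k=6 src: inc=-4.373178, refl=-4.373178·-0.714286=3.1237; V=4.373178+-4.373178+3.123698=3.1237
k=7 load: inc=3.123698, refl=3.123698·-1.000000=-3.1237; V=0.000000+3.123698+-3.123698=0.0000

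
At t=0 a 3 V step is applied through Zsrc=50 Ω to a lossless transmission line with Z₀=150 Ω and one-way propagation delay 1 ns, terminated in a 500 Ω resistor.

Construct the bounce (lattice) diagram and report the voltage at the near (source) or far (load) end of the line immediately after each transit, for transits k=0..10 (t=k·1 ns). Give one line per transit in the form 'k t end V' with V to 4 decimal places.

0 0 source 2.2500
1 1 load 3.4615
2 2 source 2.8558
3 3 load 2.5296
4 4 source 2.6927
5 5 load 2.7805
6 6 source 2.7366
7 7 load 2.7129
8 8 source 2.7248
9 9 load 2.7311
10 10 source 2.7279

Γ_L=0.538462, Γ_S=-0.500000; launch V₁=3·150/200=2.250000
k=0 src: V=2.2500
k=1 load: inc=2.250000, refl=2.250000·0.538462=1.2115; V=0.000000+2.250000+1.211538=3.4615
k=2 src: inc=1.211538, refl=1.211538·-0.500000=-0.6058; V=2.250000+1.211538+-0.605769=2.8558
k=3 load: inc=-0.605769, refl=-0.605769·0.538462=-0.3262; V=3.461538+-0.605769+-0.326183=2.5296
k=4 src: inc=-0.326183, refl=-0.326183·-0.500000=0.1631; V=2.855769+-0.326183+0.163092=2.6927
k=5 load: inc=0.163092, refl=0.163092·0.538462=0.0878; V=2.529586+0.163092+0.087819=2.7805
k=6 src: inc=0.087819, refl=0.087819·-0.500000=-0.0439; V=2.692678+0.087819+-0.043909=2.7366
k=7 load: inc=-0.043909, refl=-0.043909·0.538462=-0.0236; V=2.780496+-0.043909+-0.023643=2.7129
k=8 src: inc=-0.023643, refl=-0.023643·-0.500000=0.0118; V=2.736587+-0.023643+0.011822=2.7248
k=9 load: inc=0.011822, refl=0.011822·0.538462=0.0064; V=2.712943+0.011822+0.006366=2.7311
k=10 src: inc=0.006366, refl=0.006366·-0.500000=-0.0032; V=2.724765+0.006366+-0.003183=2.7279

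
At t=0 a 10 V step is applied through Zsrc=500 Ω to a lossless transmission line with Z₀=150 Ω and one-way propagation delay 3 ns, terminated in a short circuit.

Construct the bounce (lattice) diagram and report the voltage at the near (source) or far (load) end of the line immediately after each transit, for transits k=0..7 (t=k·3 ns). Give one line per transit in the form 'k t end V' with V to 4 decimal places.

0 0 source 2.3077
1 3 load 0.0000
2 6 source -1.2426
3 9 load 0.0000
4 12 source 0.6691
5 15 load 0.0000
6 18 source -0.3603
7 21 load 0.0000

Γ_L=-1.000000, Γ_S=0.538462; launch V₁=10·150/650=2.307692
k=0 src: V=2.3077
k=1 load: inc=2.307692, refl=2.307692·-1.000000=-2.3077; V=0.000000+2.307692+-2.307692=0.0000
k=2 src: inc=-2.307692, refl=-2.307692·0.538462=-1.2426; V=2.307692+-2.307692+-1.242604=-1.2426
k=3 load: inc=-1.242604, refl=-1.242604·-1.000000=1.2426; V=0.000000+-1.242604+1.242604=0.0000
k=4 src: inc=1.242604, refl=1.242604·0.538462=0.6691; V=-1.242604+1.242604+0.669094=0.6691
k=5 load: inc=0.669094, refl=0.669094·-1.000000=-0.6691; V=0.000000+0.669094+-0.669094=0.0000
k=6 src: inc=-0.669094, refl=-0.669094·0.538462=-0.3603; V=0.669094+-0.669094+-0.360282=-0.3603
k=7 load: inc=-0.360282, refl=-0.360282·-1.000000=0.3603; V=0.000000+-0.360282+0.360282=0.0000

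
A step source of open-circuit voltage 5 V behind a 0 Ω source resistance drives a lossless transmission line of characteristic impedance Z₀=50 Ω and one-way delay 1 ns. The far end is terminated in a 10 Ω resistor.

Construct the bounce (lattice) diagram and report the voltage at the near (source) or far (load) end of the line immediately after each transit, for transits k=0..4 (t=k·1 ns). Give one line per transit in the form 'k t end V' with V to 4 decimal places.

0 0 source 5.0000
1 1 load 1.6667
2 2 source 5.0000
3 3 load 2.7778
4 4 source 5.0000

Γ_L=-0.666667, Γ_S=-1.000000; launch V₁=5·50/50=5.000000
k=0 src: V=5.0000
k=1 load: inc=5.000000, refl=5.000000·-0.666667=-3.3333; V=0.000000+5.000000+-3.333333=1.6667
k=2 src: inc=-3.333333, refl=-3.333333·-1.000000=3.3333; V=5.000000+-3.333333+3.333333=5.0000
k=3 load: inc=3.333333, refl=3.333333·-0.666667=-2.2222; V=1.666667+3.333333+-2.222222=2.7778
k=4 src: inc=-2.222222, refl=-2.222222·-1.000000=2.2222; V=5.000000+-2.222222+2.222222=5.0000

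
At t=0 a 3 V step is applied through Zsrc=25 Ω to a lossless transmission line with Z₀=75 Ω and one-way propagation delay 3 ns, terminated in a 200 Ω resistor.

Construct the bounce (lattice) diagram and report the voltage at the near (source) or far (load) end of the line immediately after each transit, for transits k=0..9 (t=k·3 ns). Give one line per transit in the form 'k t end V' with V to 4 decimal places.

0 0 source 2.2500
1 3 load 3.2727
2 6 source 2.7614
3 9 load 2.5289
4 12 source 2.6451
5 15 load 2.6980
6 18 source 2.6716
7 21 load 2.6596
8 24 source 2.6656
9 27 load 2.6683

Γ_L=0.454545, Γ_S=-0.500000; launch V₁=3·75/100=2.250000
k=0 src: V=2.2500
k=1 load: inc=2.250000, refl=2.250000·0.454545=1.0227; V=0.000000+2.250000+1.022727=3.2727
k=2 src: inc=1.022727, refl=1.022727·-0.500000=-0.5114; V=2.250000+1.022727+-0.511364=2.7614
k=3 load: inc=-0.511364, refl=-0.511364·0.454545=-0.2324; V=3.272727+-0.511364+-0.232438=2.5289
k=4 src: inc=-0.232438, refl=-0.232438·-0.500000=0.1162; V=2.761364+-0.232438+0.116219=2.6451
k=5 load: inc=0.116219, refl=0.116219·0.454545=0.0528; V=2.528926+0.116219+0.052827=2.6980
k=6 src: inc=0.052827, refl=0.052827·-0.500000=-0.0264; V=2.645145+0.052827+-0.026413=2.6716
k=7 load: inc=-0.026413, refl=-0.026413·0.454545=-0.0120; V=2.697971+-0.026413+-0.012006=2.6596
k=8 src: inc=-0.012006, refl=-0.012006·-0.500000=0.0060; V=2.671558+-0.012006+0.006003=2.6656
k=9 load: inc=0.006003, refl=0.006003·0.454545=0.0027; V=2.659552+0.006003+0.002729=2.6683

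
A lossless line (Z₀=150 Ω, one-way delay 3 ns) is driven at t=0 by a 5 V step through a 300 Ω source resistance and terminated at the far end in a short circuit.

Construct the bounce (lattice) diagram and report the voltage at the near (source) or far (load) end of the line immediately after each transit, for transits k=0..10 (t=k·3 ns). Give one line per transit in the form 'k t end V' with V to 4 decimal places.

0 0 source 1.6667
1 3 load 0.0000
2 6 source -0.5556
3 9 load 0.0000
4 12 source 0.1852
5 15 load 0.0000
6 18 source -0.0617
7 21 load 0.0000
8 24 source 0.0206
9 27 load 0.0000
10 30 source -0.0069

Γ_L=-1.000000, Γ_S=0.333333; launch V₁=5·150/450=1.666667
k=0 src: V=1.6667
k=1 load: inc=1.666667, refl=1.666667·-1.000000=-1.6667; V=0.000000+1.666667+-1.666667=0.0000
k=2 src: inc=-1.666667, refl=-1.666667·0.333333=-0.5556; V=1.666667+-1.666667+-0.555556=-0.5556
k=3 load: inc=-0.555556, refl=-0.555556·-1.000000=0.5556; V=0.000000+-0.555556+0.555556=0.0000
k=4 src: inc=0.555556, refl=0.555556·0.333333=0.1852; V=-0.555556+0.555556+0.185185=0.1852
k=5 load: inc=0.185185, refl=0.185185·-1.000000=-0.1852; V=0.000000+0.185185+-0.185185=0.0000
k=6 src: inc=-0.185185, refl=-0.185185·0.333333=-0.0617; V=0.185185+-0.185185+-0.061728=-0.0617
k=7 load: inc=-0.061728, refl=-0.061728·-1.000000=0.0617; V=0.000000+-0.061728+0.061728=0.0000
k=8 src: inc=0.061728, refl=0.061728·0.333333=0.0206; V=-0.061728+0.061728+0.020576=0.0206
k=9 load: inc=0.020576, refl=0.020576·-1.000000=-0.0206; V=0.000000+0.020576+-0.020576=0.0000
k=10 src: inc=-0.020576, refl=-0.020576·0.333333=-0.0069; V=0.020576+-0.020576+-0.006859=-0.0069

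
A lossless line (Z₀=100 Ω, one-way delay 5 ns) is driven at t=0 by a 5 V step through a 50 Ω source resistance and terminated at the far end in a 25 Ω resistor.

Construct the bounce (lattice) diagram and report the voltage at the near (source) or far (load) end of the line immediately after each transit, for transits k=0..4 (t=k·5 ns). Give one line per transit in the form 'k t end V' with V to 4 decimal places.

0 0 source 3.3333
1 5 load 1.3333
2 10 source 2.0000
3 15 load 1.6000
4 20 source 1.7333

Γ_L=-0.600000, Γ_S=-0.333333; launch V₁=5·100/150=3.333333
k=0 src: V=3.3333
k=1 load: inc=3.333333, refl=3.333333·-0.600000=-2.0000; V=0.000000+3.333333+-2.000000=1.3333
k=2 src: inc=-2.000000, refl=-2.000000·-0.333333=0.6667; V=3.333333+-2.000000+0.666667=2.0000
k=3 load: inc=0.666667, refl=0.666667·-0.600000=-0.4000; V=1.333333+0.666667+-0.400000=1.6000
k=4 src: inc=-0.400000, refl=-0.400000·-0.333333=0.1333; V=2.000000+-0.400000+0.133333=1.7333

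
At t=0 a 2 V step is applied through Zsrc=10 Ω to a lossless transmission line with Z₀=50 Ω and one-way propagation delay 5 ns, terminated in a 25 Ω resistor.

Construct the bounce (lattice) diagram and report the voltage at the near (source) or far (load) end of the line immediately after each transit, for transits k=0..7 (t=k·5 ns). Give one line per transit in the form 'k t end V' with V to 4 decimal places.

Γ_L=-0.333333, Γ_S=-0.666667; launch V₁=2·50/60=1.666667
k=0 src: V=1.6667
k=1 load: inc=1.666667, refl=1.666667·-0.333333=-0.5556; V=0.000000+1.666667+-0.555556=1.1111
k=2 src: inc=-0.555556, refl=-0.555556·-0.666667=0.3704; V=1.666667+-0.555556+0.370370=1.4815
k=3 load: inc=0.370370, refl=0.370370·-0.333333=-0.1235; V=1.111111+0.370370+-0.123457=1.3580
k=4 src: inc=-0.123457, refl=-0.123457·-0.666667=0.0823; V=1.481481+-0.123457+0.082305=1.4403
k=5 load: inc=0.082305, refl=0.082305·-0.333333=-0.0274; V=1.358025+0.082305+-0.027435=1.4129
k=6 src: inc=-0.027435, refl=-0.027435·-0.666667=0.0183; V=1.440329+-0.027435+0.018290=1.4312
k=7 load: inc=0.018290, refl=0.018290·-0.333333=-0.0061; V=1.412894+0.018290+-0.006097=1.4251

0 0 source 1.6667
1 5 load 1.1111
2 10 source 1.4815
3 15 load 1.3580
4 20 source 1.4403
5 25 load 1.4129
6 30 source 1.4312
7 35 load 1.4251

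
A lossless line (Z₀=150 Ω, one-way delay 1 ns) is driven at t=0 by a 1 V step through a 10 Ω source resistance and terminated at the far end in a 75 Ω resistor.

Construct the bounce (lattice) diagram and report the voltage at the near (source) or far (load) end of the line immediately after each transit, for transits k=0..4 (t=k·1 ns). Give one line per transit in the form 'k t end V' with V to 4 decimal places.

Γ_L=-0.333333, Γ_S=-0.875000; launch V₁=1·150/160=0.937500
k=0 src: V=0.9375
k=1 load: inc=0.937500, refl=0.937500·-0.333333=-0.3125; V=0.000000+0.937500+-0.312500=0.6250
k=2 src: inc=-0.312500, refl=-0.312500·-0.875000=0.2734; V=0.937500+-0.312500+0.273438=0.8984
k=3 load: inc=0.273438, refl=0.273438·-0.333333=-0.0911; V=0.625000+0.273438+-0.091146=0.8073
k=4 src: inc=-0.091146, refl=-0.091146·-0.875000=0.0798; V=0.898438+-0.091146+0.079753=0.8870

0 0 source 0.9375
1 1 load 0.6250
2 2 source 0.8984
3 3 load 0.8073
4 4 source 0.8870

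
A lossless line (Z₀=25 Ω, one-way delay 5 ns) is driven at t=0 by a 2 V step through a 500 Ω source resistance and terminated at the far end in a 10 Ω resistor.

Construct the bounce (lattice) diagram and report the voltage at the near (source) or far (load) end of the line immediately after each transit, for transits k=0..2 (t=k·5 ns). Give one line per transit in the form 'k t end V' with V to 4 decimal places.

0 0 source 0.0952
1 5 load 0.0544
2 10 source 0.0175

Γ_L=-0.428571, Γ_S=0.904762; launch V₁=2·25/525=0.095238
k=0 src: V=0.0952
k=1 load: inc=0.095238, refl=0.095238·-0.428571=-0.0408; V=0.000000+0.095238+-0.040816=0.0544
k=2 src: inc=-0.040816, refl=-0.040816·0.904762=-0.0369; V=0.095238+-0.040816+-0.036929=0.0175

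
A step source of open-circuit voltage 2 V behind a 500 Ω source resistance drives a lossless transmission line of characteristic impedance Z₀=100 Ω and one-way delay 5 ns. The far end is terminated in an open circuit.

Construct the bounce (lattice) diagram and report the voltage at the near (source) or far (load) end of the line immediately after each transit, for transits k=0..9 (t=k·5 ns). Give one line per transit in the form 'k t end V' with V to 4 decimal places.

Γ_L=1.000000, Γ_S=0.666667; launch V₁=2·100/600=0.333333
k=0 src: V=0.3333
k=1 load: inc=0.333333, refl=0.333333·1.000000=0.3333; V=0.000000+0.333333+0.333333=0.6667
k=2 src: inc=0.333333, refl=0.333333·0.666667=0.2222; V=0.333333+0.333333+0.222222=0.8889
k=3 load: inc=0.222222, refl=0.222222·1.000000=0.2222; V=0.666667+0.222222+0.222222=1.1111
k=4 src: inc=0.222222, refl=0.222222·0.666667=0.1481; V=0.888889+0.222222+0.148148=1.2593
k=5 load: inc=0.148148, refl=0.148148·1.000000=0.1481; V=1.111111+0.148148+0.148148=1.4074
k=6 src: inc=0.148148, refl=0.148148·0.666667=0.0988; V=1.259259+0.148148+0.098765=1.5062
k=7 load: inc=0.098765, refl=0.098765·1.000000=0.0988; V=1.407407+0.098765+0.098765=1.6049
k=8 src: inc=0.098765, refl=0.098765·0.666667=0.0658; V=1.506173+0.098765+0.065844=1.6708
k=9 load: inc=0.065844, refl=0.065844·1.000000=0.0658; V=1.604938+0.065844+0.065844=1.7366

0 0 source 0.3333
1 5 load 0.6667
2 10 source 0.8889
3 15 load 1.1111
4 20 source 1.2593
5 25 load 1.4074
6 30 source 1.5062
7 35 load 1.6049
8 40 source 1.6708
9 45 load 1.7366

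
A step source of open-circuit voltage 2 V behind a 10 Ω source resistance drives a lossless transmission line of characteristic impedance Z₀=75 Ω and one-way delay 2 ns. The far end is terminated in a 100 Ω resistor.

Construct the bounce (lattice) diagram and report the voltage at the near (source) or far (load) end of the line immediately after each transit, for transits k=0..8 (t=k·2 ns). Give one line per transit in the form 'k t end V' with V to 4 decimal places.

Γ_L=0.142857, Γ_S=-0.764706; launch V₁=2·75/85=1.764706
k=0 src: V=1.7647
k=1 load: inc=1.764706, refl=1.764706·0.142857=0.2521; V=0.000000+1.764706+0.252101=2.0168
k=2 src: inc=0.252101, refl=0.252101·-0.764706=-0.1928; V=1.764706+0.252101+-0.192783=1.8240
k=3 load: inc=-0.192783, refl=-0.192783·0.142857=-0.0275; V=2.016807+-0.192783+-0.027540=1.7965
k=4 src: inc=-0.027540, refl=-0.027540·-0.764706=0.0211; V=1.824024+-0.027540+0.021060=1.8175
k=5 load: inc=0.021060, refl=0.021060·0.142857=0.0030; V=1.796483+0.021060+0.003009=1.8206
k=6 src: inc=0.003009, refl=0.003009·-0.764706=-0.0023; V=1.817544+0.003009+-0.002301=1.8183
k=7 load: inc=-0.002301, refl=-0.002301·0.142857=-0.0003; V=1.820552+-0.002301+-0.000329=1.8179
k=8 src: inc=-0.000329, refl=-0.000329·-0.764706=0.0003; V=1.818252+-0.000329+0.000251=1.8182

0 0 source 1.7647
1 2 load 2.0168
2 4 source 1.8240
3 6 load 1.7965
4 8 source 1.8175
5 10 load 1.8206
6 12 source 1.8183
7 14 load 1.8179
8 16 source 1.8182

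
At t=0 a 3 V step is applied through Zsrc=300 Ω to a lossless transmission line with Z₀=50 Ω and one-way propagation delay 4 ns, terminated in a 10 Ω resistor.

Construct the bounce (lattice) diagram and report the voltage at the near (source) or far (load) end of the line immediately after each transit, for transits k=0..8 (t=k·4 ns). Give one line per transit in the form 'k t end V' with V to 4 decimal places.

Γ_L=-0.666667, Γ_S=0.714286; launch V₁=3·50/350=0.428571
k=0 src: V=0.4286
k=1 load: inc=0.428571, refl=0.428571·-0.666667=-0.2857; V=0.000000+0.428571+-0.285714=0.1429
k=2 src: inc=-0.285714, refl=-0.285714·0.714286=-0.2041; V=0.428571+-0.285714+-0.204082=-0.0612
k=3 load: inc=-0.204082, refl=-0.204082·-0.666667=0.1361; V=0.142857+-0.204082+0.136054=0.0748
k=4 src: inc=0.136054, refl=0.136054·0.714286=0.0972; V=-0.061224+0.136054+0.097182=0.1720
k=5 load: inc=0.097182, refl=0.097182·-0.666667=-0.0648; V=0.074830+0.097182+-0.064788=0.1072
k=6 src: inc=-0.064788, refl=-0.064788·0.714286=-0.0463; V=0.172012+-0.064788+-0.046277=0.0609
k=7 load: inc=-0.046277, refl=-0.046277·-0.666667=0.0309; V=0.107224+-0.046277+0.030851=0.0918
k=8 src: inc=0.030851, refl=0.030851·0.714286=0.0220; V=0.060947+0.030851+0.022037=0.1138

0 0 source 0.4286
1 4 load 0.1429
2 8 source -0.0612
3 12 load 0.0748
4 16 source 0.1720
5 20 load 0.1072
6 24 source 0.0609
7 28 load 0.0918
8 32 source 0.1138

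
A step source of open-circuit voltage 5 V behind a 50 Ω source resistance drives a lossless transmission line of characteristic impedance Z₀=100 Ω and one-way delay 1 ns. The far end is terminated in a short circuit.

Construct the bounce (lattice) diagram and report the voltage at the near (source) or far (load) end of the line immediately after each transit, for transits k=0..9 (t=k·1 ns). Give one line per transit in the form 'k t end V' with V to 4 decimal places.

Γ_L=-1.000000, Γ_S=-0.333333; launch V₁=5·100/150=3.333333
k=0 src: V=3.3333
k=1 load: inc=3.333333, refl=3.333333·-1.000000=-3.3333; V=0.000000+3.333333+-3.333333=0.0000
k=2 src: inc=-3.333333, refl=-3.333333·-0.333333=1.1111; V=3.333333+-3.333333+1.111111=1.1111
k=3 load: inc=1.111111, refl=1.111111·-1.000000=-1.1111; V=0.000000+1.111111+-1.111111=0.0000
k=4 src: inc=-1.111111, refl=-1.111111·-0.333333=0.3704; V=1.111111+-1.111111+0.370370=0.3704
k=5 load: inc=0.370370, refl=0.370370·-1.000000=-0.3704; V=0.000000+0.370370+-0.370370=0.0000
k=6 src: inc=-0.370370, refl=-0.370370·-0.333333=0.1235; V=0.370370+-0.370370+0.123457=0.1235
k=7 load: inc=0.123457, refl=0.123457·-1.000000=-0.1235; V=0.000000+0.123457+-0.123457=0.0000
k=8 src: inc=-0.123457, refl=-0.123457·-0.333333=0.0412; V=0.123457+-0.123457+0.041152=0.0412
k=9 load: inc=0.041152, refl=0.041152·-1.000000=-0.0412; V=0.000000+0.041152+-0.041152=0.0000

0 0 source 3.3333
1 1 load 0.0000
2 2 source 1.1111
3 3 load 0.0000
4 4 source 0.3704
5 5 load 0.0000
6 6 source 0.1235
7 7 load 0.0000
8 8 source 0.0412
9 9 load 0.0000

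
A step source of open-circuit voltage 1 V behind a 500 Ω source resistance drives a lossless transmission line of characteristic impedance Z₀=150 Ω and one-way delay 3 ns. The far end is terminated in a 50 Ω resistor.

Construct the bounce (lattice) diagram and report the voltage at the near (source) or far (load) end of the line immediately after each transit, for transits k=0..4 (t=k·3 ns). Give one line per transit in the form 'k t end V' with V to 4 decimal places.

0 0 source 0.2308
1 3 load 0.1154
2 6 source 0.0533
3 9 load 0.0843
4 12 source 0.1010

Γ_L=-0.500000, Γ_S=0.538462; launch V₁=1·150/650=0.230769
k=0 src: V=0.2308
k=1 load: inc=0.230769, refl=0.230769·-0.500000=-0.1154; V=0.000000+0.230769+-0.115385=0.1154
k=2 src: inc=-0.115385, refl=-0.115385·0.538462=-0.0621; V=0.230769+-0.115385+-0.062130=0.0533
k=3 load: inc=-0.062130, refl=-0.062130·-0.500000=0.0311; V=0.115385+-0.062130+0.031065=0.0843
k=4 src: inc=0.031065, refl=0.031065·0.538462=0.0167; V=0.053254+0.031065+0.016727=0.1010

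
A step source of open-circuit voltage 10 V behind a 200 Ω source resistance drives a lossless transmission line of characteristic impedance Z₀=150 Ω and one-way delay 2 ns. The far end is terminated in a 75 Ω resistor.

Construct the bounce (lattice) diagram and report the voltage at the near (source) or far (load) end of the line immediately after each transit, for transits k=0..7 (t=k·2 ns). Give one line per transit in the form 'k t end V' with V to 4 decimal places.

Γ_L=-0.333333, Γ_S=0.142857; launch V₁=10·150/350=4.285714
k=0 src: V=4.2857
k=1 load: inc=4.285714, refl=4.285714·-0.333333=-1.4286; V=0.000000+4.285714+-1.428571=2.8571
k=2 src: inc=-1.428571, refl=-1.428571·0.142857=-0.2041; V=4.285714+-1.428571+-0.204082=2.6531
k=3 load: inc=-0.204082, refl=-0.204082·-0.333333=0.0680; V=2.857143+-0.204082+0.068027=2.7211
k=4 src: inc=0.068027, refl=0.068027·0.142857=0.0097; V=2.653061+0.068027+0.009718=2.7308
k=5 load: inc=0.009718, refl=0.009718·-0.333333=-0.0032; V=2.721088+0.009718+-0.003239=2.7276
k=6 src: inc=-0.003239, refl=-0.003239·0.142857=-0.0005; V=2.730807+-0.003239+-0.000463=2.7271
k=7 load: inc=-0.000463, refl=-0.000463·-0.333333=0.0002; V=2.727567+-0.000463+0.000154=2.7273

0 0 source 4.2857
1 2 load 2.8571
2 4 source 2.6531
3 6 load 2.7211
4 8 source 2.7308
5 10 load 2.7276
6 12 source 2.7271
7 14 load 2.7273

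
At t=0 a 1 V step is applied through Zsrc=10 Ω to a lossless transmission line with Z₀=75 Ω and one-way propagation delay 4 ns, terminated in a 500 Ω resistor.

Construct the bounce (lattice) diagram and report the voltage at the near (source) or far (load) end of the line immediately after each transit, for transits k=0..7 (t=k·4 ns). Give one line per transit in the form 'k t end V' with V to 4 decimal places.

Γ_L=0.739130, Γ_S=-0.764706; launch V₁=1·75/85=0.882353
k=0 src: V=0.8824
k=1 load: inc=0.882353, refl=0.882353·0.739130=0.6522; V=0.000000+0.882353+0.652174=1.5345
k=2 src: inc=0.652174, refl=0.652174·-0.764706=-0.4987; V=0.882353+0.652174+-0.498721=1.0358
k=3 load: inc=-0.498721, refl=-0.498721·0.739130=-0.3686; V=1.534527+-0.498721+-0.368620=0.6672
k=4 src: inc=-0.368620, refl=-0.368620·-0.764706=0.2819; V=1.035806+-0.368620+0.281886=0.9491
k=5 load: inc=0.281886, refl=0.281886·0.739130=0.2084; V=0.667186+0.281886+0.208350=1.1574
k=6 src: inc=0.208350, refl=0.208350·-0.764706=-0.1593; V=0.949072+0.208350+-0.159327=0.9981
k=7 load: inc=-0.159327, refl=-0.159327·0.739130=-0.1178; V=1.157422+-0.159327+-0.117763=0.8803

0 0 source 0.8824
1 4 load 1.5345
2 8 source 1.0358
3 12 load 0.6672
4 16 source 0.9491
5 20 load 1.1574
6 24 source 0.9981
7 28 load 0.8803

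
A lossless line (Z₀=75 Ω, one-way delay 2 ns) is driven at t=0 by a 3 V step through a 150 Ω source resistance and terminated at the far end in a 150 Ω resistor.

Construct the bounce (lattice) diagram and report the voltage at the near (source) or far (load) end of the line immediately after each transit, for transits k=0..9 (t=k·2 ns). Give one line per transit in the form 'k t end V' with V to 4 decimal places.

0 0 source 1.0000
1 2 load 1.3333
2 4 source 1.4444
3 6 load 1.4815
4 8 source 1.4938
5 10 load 1.4979
6 12 source 1.4993
7 14 load 1.4998
8 16 source 1.4999
9 18 load 1.5000

Γ_L=0.333333, Γ_S=0.333333; launch V₁=3·75/225=1.000000
k=0 src: V=1.0000
k=1 load: inc=1.000000, refl=1.000000·0.333333=0.3333; V=0.000000+1.000000+0.333333=1.3333
k=2 src: inc=0.333333, refl=0.333333·0.333333=0.1111; V=1.000000+0.333333+0.111111=1.4444
k=3 load: inc=0.111111, refl=0.111111·0.333333=0.0370; V=1.333333+0.111111+0.037037=1.4815
k=4 src: inc=0.037037, refl=0.037037·0.333333=0.0123; V=1.444444+0.037037+0.012346=1.4938
k=5 load: inc=0.012346, refl=0.012346·0.333333=0.0041; V=1.481481+0.012346+0.004115=1.4979
k=6 src: inc=0.004115, refl=0.004115·0.333333=0.0014; V=1.493827+0.004115+0.001372=1.4993
k=7 load: inc=0.001372, refl=0.001372·0.333333=0.0005; V=1.497942+0.001372+0.000457=1.4998
k=8 src: inc=0.000457, refl=0.000457·0.333333=0.0002; V=1.499314+0.000457+0.000152=1.4999
k=9 load: inc=0.000152, refl=0.000152·0.333333=0.0001; V=1.499771+0.000152+0.000051=1.5000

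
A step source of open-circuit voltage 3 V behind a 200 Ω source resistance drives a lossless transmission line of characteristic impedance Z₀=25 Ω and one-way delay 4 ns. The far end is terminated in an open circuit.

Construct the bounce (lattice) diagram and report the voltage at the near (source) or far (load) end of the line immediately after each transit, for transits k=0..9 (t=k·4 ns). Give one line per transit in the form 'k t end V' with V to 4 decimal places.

Γ_L=1.000000, Γ_S=0.777778; launch V₁=3·25/225=0.333333
k=0 src: V=0.3333
k=1 load: inc=0.333333, refl=0.333333·1.000000=0.3333; V=0.000000+0.333333+0.333333=0.6667
k=2 src: inc=0.333333, refl=0.333333·0.777778=0.2593; V=0.333333+0.333333+0.259259=0.9259
k=3 load: inc=0.259259, refl=0.259259·1.000000=0.2593; V=0.666667+0.259259+0.259259=1.1852
k=4 src: inc=0.259259, refl=0.259259·0.777778=0.2016; V=0.925926+0.259259+0.201646=1.3868
k=5 load: inc=0.201646, refl=0.201646·1.000000=0.2016; V=1.185185+0.201646+0.201646=1.5885
k=6 src: inc=0.201646, refl=0.201646·0.777778=0.1568; V=1.386831+0.201646+0.156836=1.7453
k=7 load: inc=0.156836, refl=0.156836·1.000000=0.1568; V=1.588477+0.156836+0.156836=1.9021
k=8 src: inc=0.156836, refl=0.156836·0.777778=0.1220; V=1.745313+0.156836+0.121983=2.0241
k=9 load: inc=0.121983, refl=0.121983·1.000000=0.1220; V=1.902149+0.121983+0.121983=2.1461

0 0 source 0.3333
1 4 load 0.6667
2 8 source 0.9259
3 12 load 1.1852
4 16 source 1.3868
5 20 load 1.5885
6 24 source 1.7453
7 28 load 1.9021
8 32 source 2.0241
9 36 load 2.1461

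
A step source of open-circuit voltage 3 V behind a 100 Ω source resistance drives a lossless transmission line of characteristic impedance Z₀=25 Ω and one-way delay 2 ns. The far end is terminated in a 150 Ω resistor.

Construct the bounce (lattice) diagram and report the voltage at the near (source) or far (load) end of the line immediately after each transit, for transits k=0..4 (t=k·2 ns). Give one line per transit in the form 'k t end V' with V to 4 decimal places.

0 0 source 0.6000
1 2 load 1.0286
2 4 source 1.2857
3 6 load 1.4694
4 8 source 1.5796

Γ_L=0.714286, Γ_S=0.600000; launch V₁=3·25/125=0.600000
k=0 src: V=0.6000
k=1 load: inc=0.600000, refl=0.600000·0.714286=0.4286; V=0.000000+0.600000+0.428571=1.0286
k=2 src: inc=0.428571, refl=0.428571·0.600000=0.2571; V=0.600000+0.428571+0.257143=1.2857
k=3 load: inc=0.257143, refl=0.257143·0.714286=0.1837; V=1.028571+0.257143+0.183673=1.4694
k=4 src: inc=0.183673, refl=0.183673·0.600000=0.1102; V=1.285714+0.183673+0.110204=1.5796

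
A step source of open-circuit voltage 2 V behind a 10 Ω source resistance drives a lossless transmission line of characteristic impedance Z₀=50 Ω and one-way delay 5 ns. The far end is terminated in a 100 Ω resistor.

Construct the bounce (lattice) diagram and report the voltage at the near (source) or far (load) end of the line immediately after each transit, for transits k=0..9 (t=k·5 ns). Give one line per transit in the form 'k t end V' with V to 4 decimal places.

0 0 source 1.6667
1 5 load 2.2222
2 10 source 1.8519
3 15 load 1.7284
4 20 source 1.8107
5 25 load 1.8381
6 30 source 1.8198
7 35 load 1.8137
8 40 source 1.8178
9 45 load 1.8192

Γ_L=0.333333, Γ_S=-0.666667; launch V₁=2·50/60=1.666667
k=0 src: V=1.6667
k=1 load: inc=1.666667, refl=1.666667·0.333333=0.5556; V=0.000000+1.666667+0.555556=2.2222
k=2 src: inc=0.555556, refl=0.555556·-0.666667=-0.3704; V=1.666667+0.555556+-0.370370=1.8519
k=3 load: inc=-0.370370, refl=-0.370370·0.333333=-0.1235; V=2.222222+-0.370370+-0.123457=1.7284
k=4 src: inc=-0.123457, refl=-0.123457·-0.666667=0.0823; V=1.851852+-0.123457+0.082305=1.8107
k=5 load: inc=0.082305, refl=0.082305·0.333333=0.0274; V=1.728395+0.082305+0.027435=1.8381
k=6 src: inc=0.027435, refl=0.027435·-0.666667=-0.0183; V=1.810700+0.027435+-0.018290=1.8198
k=7 load: inc=-0.018290, refl=-0.018290·0.333333=-0.0061; V=1.838134+-0.018290+-0.006097=1.8137
k=8 src: inc=-0.006097, refl=-0.006097·-0.666667=0.0041; V=1.819845+-0.006097+0.004064=1.8178
k=9 load: inc=0.004064, refl=0.004064·0.333333=0.0014; V=1.813748+0.004064+0.001355=1.8192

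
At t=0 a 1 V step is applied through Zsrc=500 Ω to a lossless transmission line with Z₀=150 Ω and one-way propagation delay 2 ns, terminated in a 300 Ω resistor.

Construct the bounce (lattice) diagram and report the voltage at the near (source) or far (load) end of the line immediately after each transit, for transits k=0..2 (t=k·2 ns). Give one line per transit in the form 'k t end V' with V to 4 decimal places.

0 0 source 0.2308
1 2 load 0.3077
2 4 source 0.3491

Γ_L=0.333333, Γ_S=0.538462; launch V₁=1·150/650=0.230769
k=0 src: V=0.2308
k=1 load: inc=0.230769, refl=0.230769·0.333333=0.0769; V=0.000000+0.230769+0.076923=0.3077
k=2 src: inc=0.076923, refl=0.076923·0.538462=0.0414; V=0.230769+0.076923+0.041420=0.3491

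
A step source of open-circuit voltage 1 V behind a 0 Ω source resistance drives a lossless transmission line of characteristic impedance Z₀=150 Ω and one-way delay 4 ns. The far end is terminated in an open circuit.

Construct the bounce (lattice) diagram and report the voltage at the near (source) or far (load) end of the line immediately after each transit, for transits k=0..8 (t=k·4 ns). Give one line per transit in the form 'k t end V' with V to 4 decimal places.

Γ_L=1.000000, Γ_S=-1.000000; launch V₁=1·150/150=1.000000
k=0 src: V=1.0000
k=1 load: inc=1.000000, refl=1.000000·1.000000=1.0000; V=0.000000+1.000000+1.000000=2.0000
k=2 src: inc=1.000000, refl=1.000000·-1.000000=-1.0000; V=1.000000+1.000000+-1.000000=1.0000
k=3 load: inc=-1.000000, refl=-1.000000·1.000000=-1.0000; V=2.000000+-1.000000+-1.000000=0.0000
k=4 src: inc=-1.000000, refl=-1.000000·-1.000000=1.0000; V=1.000000+-1.000000+1.000000=1.0000
k=5 load: inc=1.000000, refl=1.000000·1.000000=1.0000; V=0.000000+1.000000+1.000000=2.0000
k=6 src: inc=1.000000, refl=1.000000·-1.000000=-1.0000; V=1.000000+1.000000+-1.000000=1.0000
k=7 load: inc=-1.000000, refl=-1.000000·1.000000=-1.0000; V=2.000000+-1.000000+-1.000000=0.0000
k=8 src: inc=-1.000000, refl=-1.000000·-1.000000=1.0000; V=1.000000+-1.000000+1.000000=1.0000

0 0 source 1.0000
1 4 load 2.0000
2 8 source 1.0000
3 12 load 0.0000
4 16 source 1.0000
5 20 load 2.0000
6 24 source 1.0000
7 28 load 0.0000
8 32 source 1.0000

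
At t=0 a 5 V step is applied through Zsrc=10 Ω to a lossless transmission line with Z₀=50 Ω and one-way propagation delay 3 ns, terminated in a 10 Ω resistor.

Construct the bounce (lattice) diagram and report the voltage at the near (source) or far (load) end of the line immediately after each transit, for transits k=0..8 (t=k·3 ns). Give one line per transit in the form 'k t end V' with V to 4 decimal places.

Γ_L=-0.666667, Γ_S=-0.666667; launch V₁=5·50/60=4.166667
k=0 src: V=4.1667
k=1 load: inc=4.166667, refl=4.166667·-0.666667=-2.7778; V=0.000000+4.166667+-2.777778=1.3889
k=2 src: inc=-2.777778, refl=-2.777778·-0.666667=1.8519; V=4.166667+-2.777778+1.851852=3.2407
k=3 load: inc=1.851852, refl=1.851852·-0.666667=-1.2346; V=1.388889+1.851852+-1.234568=2.0062
k=4 src: inc=-1.234568, refl=-1.234568·-0.666667=0.8230; V=3.240741+-1.234568+0.823045=2.8292
k=5 load: inc=0.823045, refl=0.823045·-0.666667=-0.5487; V=2.006173+0.823045+-0.548697=2.2805
k=6 src: inc=-0.548697, refl=-0.548697·-0.666667=0.3658; V=2.829218+-0.548697+0.365798=2.6463
k=7 load: inc=0.365798, refl=0.365798·-0.666667=-0.2439; V=2.280521+0.365798+-0.243865=2.4025
k=8 src: inc=-0.243865, refl=-0.243865·-0.666667=0.1626; V=2.646319+-0.243865+0.162577=2.5650

0 0 source 4.1667
1 3 load 1.3889
2 6 source 3.2407
3 9 load 2.0062
4 12 source 2.8292
5 15 load 2.2805
6 18 source 2.6463
7 21 load 2.4025
8 24 source 2.5650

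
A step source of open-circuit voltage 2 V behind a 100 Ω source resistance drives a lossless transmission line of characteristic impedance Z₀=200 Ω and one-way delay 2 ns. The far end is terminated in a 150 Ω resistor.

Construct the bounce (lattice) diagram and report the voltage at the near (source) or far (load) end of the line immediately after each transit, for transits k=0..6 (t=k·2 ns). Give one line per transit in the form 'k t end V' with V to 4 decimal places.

Γ_L=-0.142857, Γ_S=-0.333333; launch V₁=2·200/300=1.333333
k=0 src: V=1.3333
k=1 load: inc=1.333333, refl=1.333333·-0.142857=-0.1905; V=0.000000+1.333333+-0.190476=1.1429
k=2 src: inc=-0.190476, refl=-0.190476·-0.333333=0.0635; V=1.333333+-0.190476+0.063492=1.2063
k=3 load: inc=0.063492, refl=0.063492·-0.142857=-0.0091; V=1.142857+0.063492+-0.009070=1.1973
k=4 src: inc=-0.009070, refl=-0.009070·-0.333333=0.0030; V=1.206349+-0.009070+0.003023=1.2003
k=5 load: inc=0.003023, refl=0.003023·-0.142857=-0.0004; V=1.197279+0.003023+-0.000432=1.1999
k=6 src: inc=-0.000432, refl=-0.000432·-0.333333=0.0001; V=1.200302+-0.000432+0.000144=1.2000

0 0 source 1.3333
1 2 load 1.1429
2 4 source 1.2063
3 6 load 1.1973
4 8 source 1.2003
5 10 load 1.1999
6 12 source 1.2000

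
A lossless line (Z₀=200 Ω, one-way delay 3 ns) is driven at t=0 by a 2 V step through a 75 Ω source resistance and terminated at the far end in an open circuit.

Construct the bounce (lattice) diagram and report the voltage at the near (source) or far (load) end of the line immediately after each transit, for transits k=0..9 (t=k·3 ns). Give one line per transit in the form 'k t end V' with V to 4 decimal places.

Γ_L=1.000000, Γ_S=-0.454545; launch V₁=2·200/275=1.454545
k=0 src: V=1.4545
k=1 load: inc=1.454545, refl=1.454545·1.000000=1.4545; V=0.000000+1.454545+1.454545=2.9091
k=2 src: inc=1.454545, refl=1.454545·-0.454545=-0.6612; V=1.454545+1.454545+-0.661157=2.2479
k=3 load: inc=-0.661157, refl=-0.661157·1.000000=-0.6612; V=2.909091+-0.661157+-0.661157=1.5868
k=4 src: inc=-0.661157, refl=-0.661157·-0.454545=0.3005; V=2.247934+-0.661157+0.300526=1.8873
k=5 load: inc=0.300526, refl=0.300526·1.000000=0.3005; V=1.586777+0.300526+0.300526=2.1878
k=6 src: inc=0.300526, refl=0.300526·-0.454545=-0.1366; V=1.887303+0.300526+-0.136603=2.0512
k=7 load: inc=-0.136603, refl=-0.136603·1.000000=-0.1366; V=2.187829+-0.136603+-0.136603=1.9146
k=8 src: inc=-0.136603, refl=-0.136603·-0.454545=0.0621; V=2.051226+-0.136603+0.062092=1.9767
k=9 load: inc=0.062092, refl=0.062092·1.000000=0.0621; V=1.914623+0.062092+0.062092=2.0388

0 0 source 1.4545
1 3 load 2.9091
2 6 source 2.2479
3 9 load 1.5868
4 12 source 1.8873
5 15 load 2.1878
6 18 source 2.0512
7 21 load 1.9146
8 24 source 1.9767
9 27 load 2.0388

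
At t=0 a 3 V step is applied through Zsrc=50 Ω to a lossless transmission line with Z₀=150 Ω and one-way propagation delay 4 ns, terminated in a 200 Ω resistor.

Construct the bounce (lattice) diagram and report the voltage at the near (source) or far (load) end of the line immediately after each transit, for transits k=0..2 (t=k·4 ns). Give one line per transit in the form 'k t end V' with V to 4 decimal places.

Γ_L=0.142857, Γ_S=-0.500000; launch V₁=3·150/200=2.250000
k=0 src: V=2.2500
k=1 load: inc=2.250000, refl=2.250000·0.142857=0.3214; V=0.000000+2.250000+0.321429=2.5714
k=2 src: inc=0.321429, refl=0.321429·-0.500000=-0.1607; V=2.250000+0.321429+-0.160714=2.4107

0 0 source 2.2500
1 4 load 2.5714
2 8 source 2.4107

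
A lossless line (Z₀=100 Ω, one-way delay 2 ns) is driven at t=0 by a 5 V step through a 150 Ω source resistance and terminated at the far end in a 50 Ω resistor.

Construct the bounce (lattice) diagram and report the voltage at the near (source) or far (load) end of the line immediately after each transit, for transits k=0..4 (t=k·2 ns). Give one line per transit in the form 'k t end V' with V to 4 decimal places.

0 0 source 2.0000
1 2 load 1.3333
2 4 source 1.2000
3 6 load 1.2444
4 8 source 1.2533

Γ_L=-0.333333, Γ_S=0.200000; launch V₁=5·100/250=2.000000
k=0 src: V=2.0000
k=1 load: inc=2.000000, refl=2.000000·-0.333333=-0.6667; V=0.000000+2.000000+-0.666667=1.3333
k=2 src: inc=-0.666667, refl=-0.666667·0.200000=-0.1333; V=2.000000+-0.666667+-0.133333=1.2000
k=3 load: inc=-0.133333, refl=-0.133333·-0.333333=0.0444; V=1.333333+-0.133333+0.044444=1.2444
k=4 src: inc=0.044444, refl=0.044444·0.200000=0.0089; V=1.200000+0.044444+0.008889=1.2533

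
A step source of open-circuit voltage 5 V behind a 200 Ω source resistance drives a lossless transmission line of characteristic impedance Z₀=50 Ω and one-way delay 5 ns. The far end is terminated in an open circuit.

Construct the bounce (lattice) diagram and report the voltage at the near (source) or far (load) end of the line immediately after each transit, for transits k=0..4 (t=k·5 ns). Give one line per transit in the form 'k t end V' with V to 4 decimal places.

Γ_L=1.000000, Γ_S=0.600000; launch V₁=5·50/250=1.000000
k=0 src: V=1.0000
k=1 load: inc=1.000000, refl=1.000000·1.000000=1.0000; V=0.000000+1.000000+1.000000=2.0000
k=2 src: inc=1.000000, refl=1.000000·0.600000=0.6000; V=1.000000+1.000000+0.600000=2.6000
k=3 load: inc=0.600000, refl=0.600000·1.000000=0.6000; V=2.000000+0.600000+0.600000=3.2000
k=4 src: inc=0.600000, refl=0.600000·0.600000=0.3600; V=2.600000+0.600000+0.360000=3.5600

0 0 source 1.0000
1 5 load 2.0000
2 10 source 2.6000
3 15 load 3.2000
4 20 source 3.5600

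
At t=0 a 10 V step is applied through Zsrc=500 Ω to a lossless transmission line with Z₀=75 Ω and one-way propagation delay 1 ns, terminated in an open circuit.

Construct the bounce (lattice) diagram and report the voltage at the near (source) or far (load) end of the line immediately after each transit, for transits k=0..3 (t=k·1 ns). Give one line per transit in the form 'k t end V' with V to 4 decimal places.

Γ_L=1.000000, Γ_S=0.739130; launch V₁=10·75/575=1.304348
k=0 src: V=1.3043
k=1 load: inc=1.304348, refl=1.304348·1.000000=1.3043; V=0.000000+1.304348+1.304348=2.6087
k=2 src: inc=1.304348, refl=1.304348·0.739130=0.9641; V=1.304348+1.304348+0.964083=3.5728
k=3 load: inc=0.964083, refl=0.964083·1.000000=0.9641; V=2.608696+0.964083+0.964083=4.5369

0 0 source 1.3043
1 1 load 2.6087
2 2 source 3.5728
3 3 load 4.5369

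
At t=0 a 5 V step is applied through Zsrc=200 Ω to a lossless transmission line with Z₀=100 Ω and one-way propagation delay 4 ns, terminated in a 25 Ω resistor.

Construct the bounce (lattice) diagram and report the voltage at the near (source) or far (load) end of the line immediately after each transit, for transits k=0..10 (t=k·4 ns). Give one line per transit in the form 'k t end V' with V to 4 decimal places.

Γ_L=-0.600000, Γ_S=0.333333; launch V₁=5·100/300=1.666667
k=0 src: V=1.6667
k=1 load: inc=1.666667, refl=1.666667·-0.600000=-1.0000; V=0.000000+1.666667+-1.000000=0.6667
k=2 src: inc=-1.000000, refl=-1.000000·0.333333=-0.3333; V=1.666667+-1.000000+-0.333333=0.3333
k=3 load: inc=-0.333333, refl=-0.333333·-0.600000=0.2000; V=0.666667+-0.333333+0.200000=0.5333
k=4 src: inc=0.200000, refl=0.200000·0.333333=0.0667; V=0.333333+0.200000+0.066667=0.6000
k=5 load: inc=0.066667, refl=0.066667·-0.600000=-0.0400; V=0.533333+0.066667+-0.040000=0.5600
k=6 src: inc=-0.040000, refl=-0.040000·0.333333=-0.0133; V=0.600000+-0.040000+-0.013333=0.5467
k=7 load: inc=-0.013333, refl=-0.013333·-0.600000=0.0080; V=0.560000+-0.013333+0.008000=0.5547
k=8 src: inc=0.008000, refl=0.008000·0.333333=0.0027; V=0.546667+0.008000+0.002667=0.5573
k=9 load: inc=0.002667, refl=0.002667·-0.600000=-0.0016; V=0.554667+0.002667+-0.001600=0.5557
k=10 src: inc=-0.001600, refl=-0.001600·0.333333=-0.0005; V=0.557333+-0.001600+-0.000533=0.5552

0 0 source 1.6667
1 4 load 0.6667
2 8 source 0.3333
3 12 load 0.5333
4 16 source 0.6000
5 20 load 0.5600
6 24 source 0.5467
7 28 load 0.5547
8 32 source 0.5573
9 36 load 0.5557
10 40 source 0.5552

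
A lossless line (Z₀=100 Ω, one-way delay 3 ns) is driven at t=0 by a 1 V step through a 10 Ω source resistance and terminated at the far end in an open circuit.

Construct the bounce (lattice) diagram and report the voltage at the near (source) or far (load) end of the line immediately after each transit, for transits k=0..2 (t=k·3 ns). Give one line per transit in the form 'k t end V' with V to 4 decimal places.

Γ_L=1.000000, Γ_S=-0.818182; launch V₁=1·100/110=0.909091
k=0 src: V=0.9091
k=1 load: inc=0.909091, refl=0.909091·1.000000=0.9091; V=0.000000+0.909091+0.909091=1.8182
k=2 src: inc=0.909091, refl=0.909091·-0.818182=-0.7438; V=0.909091+0.909091+-0.743802=1.0744

0 0 source 0.9091
1 3 load 1.8182
2 6 source 1.0744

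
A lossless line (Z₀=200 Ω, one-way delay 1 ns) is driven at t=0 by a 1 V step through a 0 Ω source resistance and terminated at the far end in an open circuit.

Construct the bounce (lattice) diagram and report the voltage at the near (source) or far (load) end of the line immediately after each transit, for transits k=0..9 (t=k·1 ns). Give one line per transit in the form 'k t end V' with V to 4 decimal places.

0 0 source 1.0000
1 1 load 2.0000
2 2 source 1.0000
3 3 load 0.0000
4 4 source 1.0000
5 5 load 2.0000
6 6 source 1.0000
7 7 load 0.0000
8 8 source 1.0000
9 9 load 2.0000

Γ_L=1.000000, Γ_S=-1.000000; launch V₁=1·200/200=1.000000
k=0 src: V=1.0000
k=1 load: inc=1.000000, refl=1.000000·1.000000=1.0000; V=0.000000+1.000000+1.000000=2.0000
k=2 src: inc=1.000000, refl=1.000000·-1.000000=-1.0000; V=1.000000+1.000000+-1.000000=1.0000
k=3 load: inc=-1.000000, refl=-1.000000·1.000000=-1.0000; V=2.000000+-1.000000+-1.000000=0.0000
k=4 src: inc=-1.000000, refl=-1.000000·-1.000000=1.0000; V=1.000000+-1.000000+1.000000=1.0000
k=5 load: inc=1.000000, refl=1.000000·1.000000=1.0000; V=0.000000+1.000000+1.000000=2.0000
k=6 src: inc=1.000000, refl=1.000000·-1.000000=-1.0000; V=1.000000+1.000000+-1.000000=1.0000
k=7 load: inc=-1.000000, refl=-1.000000·1.000000=-1.0000; V=2.000000+-1.000000+-1.000000=0.0000
k=8 src: inc=-1.000000, refl=-1.000000·-1.000000=1.0000; V=1.000000+-1.000000+1.000000=1.0000
k=9 load: inc=1.000000, refl=1.000000·1.000000=1.0000; V=0.000000+1.000000+1.000000=2.0000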